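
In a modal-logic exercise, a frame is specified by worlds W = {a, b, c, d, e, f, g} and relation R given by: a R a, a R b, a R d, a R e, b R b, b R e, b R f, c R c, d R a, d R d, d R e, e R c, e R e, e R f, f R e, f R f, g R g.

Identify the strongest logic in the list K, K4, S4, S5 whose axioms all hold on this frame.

K

Transitive (axiom 4): no — a R b and b R f, but not a R f.
Reflexive (axiom T): yes — every world is R-related to itself.
Euclidean (axiom 5): no — a R b and a R d, but not b R d.
So F validates K; K4 would additionally require R to be transitive. The strongest is K.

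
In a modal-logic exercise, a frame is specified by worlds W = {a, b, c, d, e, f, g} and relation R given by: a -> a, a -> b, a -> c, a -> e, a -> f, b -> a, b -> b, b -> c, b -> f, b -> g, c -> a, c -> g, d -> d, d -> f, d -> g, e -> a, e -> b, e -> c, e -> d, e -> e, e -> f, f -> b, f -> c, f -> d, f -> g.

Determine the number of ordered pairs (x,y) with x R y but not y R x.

Enumerating: (a,f), (b,c), (b,g), (c,g), (d,g), (e,b), (e,c), (e,d), (e,f), (f,c), (f,g).

11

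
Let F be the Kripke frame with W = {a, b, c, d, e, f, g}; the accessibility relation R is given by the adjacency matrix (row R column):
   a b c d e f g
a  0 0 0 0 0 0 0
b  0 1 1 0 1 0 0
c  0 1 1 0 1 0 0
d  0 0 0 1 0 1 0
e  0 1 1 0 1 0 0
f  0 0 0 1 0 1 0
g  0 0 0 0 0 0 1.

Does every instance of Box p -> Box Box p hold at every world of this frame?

Yes

By correspondence theory, 4 is valid on a frame iff R is transitive.
Transitive: yes — every two-step R-path is closed by a direct edge.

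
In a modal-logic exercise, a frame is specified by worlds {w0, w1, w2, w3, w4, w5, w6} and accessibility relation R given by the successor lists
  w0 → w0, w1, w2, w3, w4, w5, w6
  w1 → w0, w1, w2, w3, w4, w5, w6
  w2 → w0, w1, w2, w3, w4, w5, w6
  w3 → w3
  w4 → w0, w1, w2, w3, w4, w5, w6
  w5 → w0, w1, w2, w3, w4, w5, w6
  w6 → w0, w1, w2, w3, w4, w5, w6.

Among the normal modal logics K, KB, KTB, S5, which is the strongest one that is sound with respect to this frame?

Symmetric (axiom B): no — w0 R w3 but not w3 R w0.
Reflexive (axiom T): yes — every world is R-related to itself.
Euclidean (axiom 5): no — w0 R w3 and w0 R w1, but not w3 R w1.
So F validates K; KB would additionally require R to be symmetric. The strongest is K.

K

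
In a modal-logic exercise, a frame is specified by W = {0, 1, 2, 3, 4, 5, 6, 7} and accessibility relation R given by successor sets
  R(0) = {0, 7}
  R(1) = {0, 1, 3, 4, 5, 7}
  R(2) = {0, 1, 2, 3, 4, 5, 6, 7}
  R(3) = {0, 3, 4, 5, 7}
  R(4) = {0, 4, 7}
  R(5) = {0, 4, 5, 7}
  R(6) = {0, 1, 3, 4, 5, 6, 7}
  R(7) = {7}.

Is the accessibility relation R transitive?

Yes

Transitive: yes — every two-step R-path is closed by a direct edge.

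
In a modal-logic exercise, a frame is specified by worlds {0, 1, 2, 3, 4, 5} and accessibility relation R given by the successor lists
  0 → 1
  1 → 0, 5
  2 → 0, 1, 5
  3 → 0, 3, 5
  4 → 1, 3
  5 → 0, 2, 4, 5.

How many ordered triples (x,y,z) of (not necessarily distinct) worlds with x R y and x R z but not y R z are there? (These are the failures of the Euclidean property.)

24

Enumerating: (0,1,1), (1,0,0), (1,0,5), (2,0,0), (2,0,5), (2,1,1), (2,5,1), (3,0,0), (3,0,3), (3,0,5), (3,5,3), (4,1,1), … and 12 more.
Total: 24.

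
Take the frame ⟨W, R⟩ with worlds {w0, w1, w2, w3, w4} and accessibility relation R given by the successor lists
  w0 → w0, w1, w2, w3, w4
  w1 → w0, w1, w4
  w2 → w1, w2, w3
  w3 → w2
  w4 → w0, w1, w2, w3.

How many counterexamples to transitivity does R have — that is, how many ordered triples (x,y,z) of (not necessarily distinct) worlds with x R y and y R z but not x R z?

10

Enumerating: (w1,w0,w2), (w1,w0,w3), (w1,w4,w2), (w1,w4,w3), (w2,w1,w0), (w2,w1,w4), (w3,w2,w1), (w3,w2,w3), (w4,w0,w4), (w4,w1,w4).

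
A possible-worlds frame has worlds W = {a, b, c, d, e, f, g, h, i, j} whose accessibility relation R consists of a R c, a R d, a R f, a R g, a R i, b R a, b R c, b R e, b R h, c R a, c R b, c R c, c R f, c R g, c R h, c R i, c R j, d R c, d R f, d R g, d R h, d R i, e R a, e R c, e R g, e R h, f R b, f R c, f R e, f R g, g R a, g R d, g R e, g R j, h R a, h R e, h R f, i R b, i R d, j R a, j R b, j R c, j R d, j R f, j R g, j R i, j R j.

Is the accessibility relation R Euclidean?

No

Euclidean: no — a R c and a R d, but not c R d.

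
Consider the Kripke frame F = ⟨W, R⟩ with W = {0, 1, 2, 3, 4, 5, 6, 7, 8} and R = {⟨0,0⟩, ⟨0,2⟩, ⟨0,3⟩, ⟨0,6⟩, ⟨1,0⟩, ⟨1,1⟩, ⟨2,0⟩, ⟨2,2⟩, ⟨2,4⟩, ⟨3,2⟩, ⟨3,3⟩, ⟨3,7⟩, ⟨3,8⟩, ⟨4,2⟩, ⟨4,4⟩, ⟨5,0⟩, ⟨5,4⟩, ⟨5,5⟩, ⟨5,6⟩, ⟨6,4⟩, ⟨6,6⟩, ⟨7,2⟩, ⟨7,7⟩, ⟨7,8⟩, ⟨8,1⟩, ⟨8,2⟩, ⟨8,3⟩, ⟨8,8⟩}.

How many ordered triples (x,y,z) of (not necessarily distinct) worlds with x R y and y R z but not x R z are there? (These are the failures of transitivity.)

25

Enumerating: (0,2,4), (0,3,7), (0,3,8), (0,6,4), (1,0,2), (1,0,3), (1,0,6), (2,0,3), (2,0,6), (3,2,0), (3,2,4), (3,8,1), … and 13 more.
Total: 25.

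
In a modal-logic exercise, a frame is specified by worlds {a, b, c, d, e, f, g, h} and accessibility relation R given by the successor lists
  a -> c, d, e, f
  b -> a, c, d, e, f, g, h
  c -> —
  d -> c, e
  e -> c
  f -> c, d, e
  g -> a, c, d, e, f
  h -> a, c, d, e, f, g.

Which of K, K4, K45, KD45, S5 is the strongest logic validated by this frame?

K4

Transitive (axiom 4): yes — every two-step R-path is closed by a direct edge.
Euclidean (axiom 5): no — a R c and a R d, but not c R d.
Serial (axiom D): no — c has no R-successor.
Reflexive (axiom T): no — a is not related to itself.
So F validates K, K4; K45 would additionally require R to be Euclidean. The strongest is K4.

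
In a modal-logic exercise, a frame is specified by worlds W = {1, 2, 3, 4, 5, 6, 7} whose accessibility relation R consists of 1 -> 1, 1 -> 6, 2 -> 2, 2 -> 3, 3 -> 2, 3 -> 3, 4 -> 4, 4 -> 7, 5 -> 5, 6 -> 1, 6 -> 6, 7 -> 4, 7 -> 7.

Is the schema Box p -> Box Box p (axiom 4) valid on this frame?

Axiom 4 corresponds to the accessibility relation being transitive.
Transitive: yes — every two-step R-path is closed by a direct edge.

Yes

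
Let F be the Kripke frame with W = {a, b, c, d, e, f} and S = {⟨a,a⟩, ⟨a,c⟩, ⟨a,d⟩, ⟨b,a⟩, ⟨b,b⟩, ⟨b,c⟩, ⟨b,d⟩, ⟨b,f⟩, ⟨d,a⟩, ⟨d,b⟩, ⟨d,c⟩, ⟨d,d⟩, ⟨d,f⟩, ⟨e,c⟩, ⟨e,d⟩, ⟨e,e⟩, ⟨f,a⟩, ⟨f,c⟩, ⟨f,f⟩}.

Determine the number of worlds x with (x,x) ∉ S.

1

Enumerating: c.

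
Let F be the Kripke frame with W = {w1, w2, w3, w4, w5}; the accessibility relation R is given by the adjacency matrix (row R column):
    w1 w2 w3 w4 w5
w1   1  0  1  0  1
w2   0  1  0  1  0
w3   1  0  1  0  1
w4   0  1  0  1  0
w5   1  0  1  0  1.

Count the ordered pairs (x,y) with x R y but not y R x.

R is symmetric; there are no such tuples.

0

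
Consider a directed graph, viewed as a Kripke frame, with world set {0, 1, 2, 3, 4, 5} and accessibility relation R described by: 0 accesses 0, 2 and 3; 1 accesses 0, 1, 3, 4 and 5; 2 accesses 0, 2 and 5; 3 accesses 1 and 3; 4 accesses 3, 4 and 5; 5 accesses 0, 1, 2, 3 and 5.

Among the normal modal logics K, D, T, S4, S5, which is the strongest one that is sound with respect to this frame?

T

Serial (axiom D): yes — every world has a successor (e.g. 0 R 0).
Reflexive (axiom T): yes — every world is R-related to itself.
Transitive (axiom 4): no — 0 R 2 and 2 R 5, but not 0 R 5.
Euclidean (axiom 5): no — 0 R 2 and 0 R 3, but not 2 R 3.
So F validates K, D, T; S4 would additionally require R to be transitive. The strongest is T.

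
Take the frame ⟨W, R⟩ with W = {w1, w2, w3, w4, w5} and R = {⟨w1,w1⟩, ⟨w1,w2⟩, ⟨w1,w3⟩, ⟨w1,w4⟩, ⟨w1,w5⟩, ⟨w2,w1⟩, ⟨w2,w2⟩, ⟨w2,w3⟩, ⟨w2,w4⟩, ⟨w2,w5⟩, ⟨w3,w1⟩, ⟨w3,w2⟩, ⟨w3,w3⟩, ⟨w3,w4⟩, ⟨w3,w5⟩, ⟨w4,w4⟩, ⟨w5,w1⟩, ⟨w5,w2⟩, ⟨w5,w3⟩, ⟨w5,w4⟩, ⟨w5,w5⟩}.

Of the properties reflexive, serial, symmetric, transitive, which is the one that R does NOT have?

Reflexive: yes — every world is R-related to itself.
Serial: yes — every world has a successor (e.g. w1 R w1).
Symmetric: no — w1 R w4 but not w4 R w1.
Transitive: yes — every two-step R-path is closed by a direct edge.
Only symmetric fails.

symmetric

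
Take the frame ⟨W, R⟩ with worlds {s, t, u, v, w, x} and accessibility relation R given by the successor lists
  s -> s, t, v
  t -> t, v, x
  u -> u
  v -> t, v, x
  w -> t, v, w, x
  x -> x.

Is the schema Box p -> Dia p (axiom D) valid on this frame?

Axiom D corresponds to the accessibility relation being serial.
Serial: yes — every world has a successor (e.g. s R s).

Yes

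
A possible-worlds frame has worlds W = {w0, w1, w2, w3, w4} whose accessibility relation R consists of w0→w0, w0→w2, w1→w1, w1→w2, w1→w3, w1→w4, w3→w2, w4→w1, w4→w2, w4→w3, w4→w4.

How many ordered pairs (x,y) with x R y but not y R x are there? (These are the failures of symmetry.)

6

Enumerating: (w0,w2), (w1,w2), (w1,w3), (w3,w2), (w4,w2), (w4,w3).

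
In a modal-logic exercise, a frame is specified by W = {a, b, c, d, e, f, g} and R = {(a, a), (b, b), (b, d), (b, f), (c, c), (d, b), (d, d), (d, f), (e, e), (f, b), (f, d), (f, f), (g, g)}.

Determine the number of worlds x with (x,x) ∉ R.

R is reflexive; there are no such worlds.

0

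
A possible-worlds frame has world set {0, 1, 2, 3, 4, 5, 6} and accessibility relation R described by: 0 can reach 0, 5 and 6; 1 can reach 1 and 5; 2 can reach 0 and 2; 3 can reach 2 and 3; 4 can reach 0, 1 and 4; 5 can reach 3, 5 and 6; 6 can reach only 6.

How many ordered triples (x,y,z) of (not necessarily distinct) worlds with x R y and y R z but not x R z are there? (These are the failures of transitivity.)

10

Enumerating: (0,5,3), (1,5,3), (1,5,6), (2,0,5), (2,0,6), (3,2,0), (4,0,5), (4,0,6), (4,1,5), (5,3,2).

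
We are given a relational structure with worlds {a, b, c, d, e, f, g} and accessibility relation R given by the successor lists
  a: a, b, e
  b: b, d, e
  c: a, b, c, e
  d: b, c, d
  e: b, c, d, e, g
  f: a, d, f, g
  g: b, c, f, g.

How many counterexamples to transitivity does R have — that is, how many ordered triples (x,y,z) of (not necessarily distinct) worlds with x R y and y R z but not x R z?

27

Enumerating: (a,b,d), (a,e,c), (a,e,d), (a,e,g), (b,d,c), (b,e,c), (b,e,g), (c,b,d), (c,e,d), (c,e,g), (d,b,e), (d,c,a), … and 15 more.
Total: 27.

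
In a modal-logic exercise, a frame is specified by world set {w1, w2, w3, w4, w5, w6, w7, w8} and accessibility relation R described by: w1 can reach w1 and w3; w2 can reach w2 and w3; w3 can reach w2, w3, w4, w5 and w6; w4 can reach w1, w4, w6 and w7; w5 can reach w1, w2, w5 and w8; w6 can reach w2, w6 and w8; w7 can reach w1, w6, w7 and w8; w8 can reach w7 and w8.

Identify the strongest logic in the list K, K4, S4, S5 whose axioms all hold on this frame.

Transitive (axiom 4): no — w1 R w3 and w3 R w2, but not w1 R w2.
Reflexive (axiom T): yes — every world is R-related to itself.
Euclidean (axiom 5): no — w3 R w2 and w3 R w4, but not w2 R w4.
So F validates K; K4 would additionally require R to be transitive. The strongest is K.

K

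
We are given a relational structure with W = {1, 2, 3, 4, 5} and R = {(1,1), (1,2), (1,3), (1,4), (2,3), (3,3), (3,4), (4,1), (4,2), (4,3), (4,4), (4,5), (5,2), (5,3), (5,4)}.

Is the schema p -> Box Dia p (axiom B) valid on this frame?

Axiom B corresponds to the accessibility relation being symmetric.
Symmetric: no — 1 R 2 but not 2 R 1.

No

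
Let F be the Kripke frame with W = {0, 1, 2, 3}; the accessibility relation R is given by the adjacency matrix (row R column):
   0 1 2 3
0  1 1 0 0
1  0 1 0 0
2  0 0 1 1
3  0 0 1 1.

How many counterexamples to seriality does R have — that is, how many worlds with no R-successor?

R is serial; there are no such worlds.

0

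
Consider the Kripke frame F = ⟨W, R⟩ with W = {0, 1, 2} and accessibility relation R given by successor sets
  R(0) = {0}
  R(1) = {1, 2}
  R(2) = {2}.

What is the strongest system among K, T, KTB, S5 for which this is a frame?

Reflexive (axiom T): yes — every world is R-related to itself.
Symmetric (axiom B): no — 1 R 2 but not 2 R 1.
Euclidean (axiom 5): no — 1 R 2 and 1 R 1, but not 2 R 1.
So F validates K, T; KTB would additionally require R to be symmetric. The strongest is T.

T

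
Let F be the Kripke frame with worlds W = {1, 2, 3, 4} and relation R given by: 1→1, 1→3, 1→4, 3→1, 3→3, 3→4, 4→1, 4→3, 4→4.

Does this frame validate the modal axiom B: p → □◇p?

By correspondence theory, B is valid on a frame iff R is symmetric.
Symmetric: yes — every pair in R has its reverse in R.

Yes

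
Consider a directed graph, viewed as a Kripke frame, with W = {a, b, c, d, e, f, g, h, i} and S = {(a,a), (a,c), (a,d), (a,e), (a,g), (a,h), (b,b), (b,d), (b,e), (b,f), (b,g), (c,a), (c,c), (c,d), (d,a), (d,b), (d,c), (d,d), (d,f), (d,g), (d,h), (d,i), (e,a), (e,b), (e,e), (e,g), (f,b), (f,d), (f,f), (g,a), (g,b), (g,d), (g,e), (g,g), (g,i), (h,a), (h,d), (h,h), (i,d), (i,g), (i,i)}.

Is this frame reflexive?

Yes

Reflexive: yes — every world is S-related to itself.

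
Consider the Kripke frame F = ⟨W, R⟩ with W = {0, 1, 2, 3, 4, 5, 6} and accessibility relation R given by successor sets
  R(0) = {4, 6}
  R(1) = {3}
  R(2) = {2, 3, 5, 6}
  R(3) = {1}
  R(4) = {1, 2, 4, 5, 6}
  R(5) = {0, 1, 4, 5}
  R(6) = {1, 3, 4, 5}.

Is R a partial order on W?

No

Reflexive: no — 0 is not related to itself.
Transitive: no — 0 R 4 and 4 R 1, but not 0 R 1.
Antisymmetric: no — 1 R 3 and 3 R 1 with 1 ≠ 3.
So R is not a partial order.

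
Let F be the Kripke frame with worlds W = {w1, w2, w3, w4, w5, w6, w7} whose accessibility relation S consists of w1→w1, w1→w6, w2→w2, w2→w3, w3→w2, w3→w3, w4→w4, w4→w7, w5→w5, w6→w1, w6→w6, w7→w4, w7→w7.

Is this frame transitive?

Yes

Transitive: yes — every two-step S-path is closed by a direct edge.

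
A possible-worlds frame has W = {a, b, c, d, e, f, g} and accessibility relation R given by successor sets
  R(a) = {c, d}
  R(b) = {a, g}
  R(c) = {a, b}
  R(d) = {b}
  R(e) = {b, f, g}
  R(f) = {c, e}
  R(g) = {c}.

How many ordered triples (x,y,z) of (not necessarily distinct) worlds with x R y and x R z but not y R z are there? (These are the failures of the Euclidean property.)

25

Enumerating: (a,c,c), (a,c,d), (a,d,c), (a,d,d), (b,a,a), (b,a,g), (b,g,a), (b,g,g), (c,a,a), (c,a,b), (c,b,b), (d,b,b), … and 13 more.
Total: 25.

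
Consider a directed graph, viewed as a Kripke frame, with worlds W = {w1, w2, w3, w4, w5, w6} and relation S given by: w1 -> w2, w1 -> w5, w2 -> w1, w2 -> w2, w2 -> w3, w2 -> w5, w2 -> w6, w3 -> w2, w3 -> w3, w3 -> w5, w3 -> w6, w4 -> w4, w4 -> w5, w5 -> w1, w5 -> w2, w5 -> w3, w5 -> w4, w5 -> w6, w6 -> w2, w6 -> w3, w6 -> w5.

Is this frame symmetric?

Symmetric: yes — every pair in S has its reverse in S.

Yes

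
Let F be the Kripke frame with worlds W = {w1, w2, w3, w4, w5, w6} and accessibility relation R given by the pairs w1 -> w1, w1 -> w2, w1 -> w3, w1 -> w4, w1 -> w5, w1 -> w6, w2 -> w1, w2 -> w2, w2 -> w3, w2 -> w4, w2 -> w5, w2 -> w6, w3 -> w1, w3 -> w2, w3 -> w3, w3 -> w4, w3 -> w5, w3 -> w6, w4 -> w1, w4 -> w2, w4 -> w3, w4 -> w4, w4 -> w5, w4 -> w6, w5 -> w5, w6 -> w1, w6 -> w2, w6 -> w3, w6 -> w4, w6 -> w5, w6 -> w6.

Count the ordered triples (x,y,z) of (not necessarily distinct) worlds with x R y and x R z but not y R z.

Enumerating: (w1,w5,w1), (w1,w5,w2), (w1,w5,w3), (w1,w5,w4), (w1,w5,w6), (w2,w5,w1), (w2,w5,w2), (w2,w5,w3), (w2,w5,w4), (w2,w5,w6), (w3,w5,w1), (w3,w5,w2), … and 13 more.
Total: 25.

25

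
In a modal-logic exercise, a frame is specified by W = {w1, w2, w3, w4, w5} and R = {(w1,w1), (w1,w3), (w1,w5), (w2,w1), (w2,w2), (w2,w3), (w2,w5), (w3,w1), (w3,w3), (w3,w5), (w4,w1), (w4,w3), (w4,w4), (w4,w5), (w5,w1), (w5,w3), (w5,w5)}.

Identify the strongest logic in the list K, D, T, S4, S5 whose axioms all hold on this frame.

S4

Serial (axiom D): yes — every world has a successor (e.g. w1 R w1).
Reflexive (axiom T): yes — every world is R-related to itself.
Transitive (axiom 4): yes — every two-step R-path is closed by a direct edge.
Euclidean (axiom 5): no — w2 R w1 and w2 R w2, but not w1 R w2.
So F validates K, D, T, S4; S5 would additionally require R to be Euclidean. The strongest is S4.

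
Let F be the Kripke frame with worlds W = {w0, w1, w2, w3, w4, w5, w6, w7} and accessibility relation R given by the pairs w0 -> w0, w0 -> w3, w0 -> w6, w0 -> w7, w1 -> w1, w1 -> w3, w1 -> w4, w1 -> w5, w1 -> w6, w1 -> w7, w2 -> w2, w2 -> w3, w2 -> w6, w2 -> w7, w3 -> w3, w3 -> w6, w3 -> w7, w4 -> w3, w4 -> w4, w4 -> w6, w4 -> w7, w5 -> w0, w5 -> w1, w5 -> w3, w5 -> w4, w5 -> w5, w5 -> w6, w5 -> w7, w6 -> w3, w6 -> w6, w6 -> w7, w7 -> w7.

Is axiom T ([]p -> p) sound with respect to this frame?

By correspondence theory, T is valid on a frame iff R is reflexive.
Reflexive: yes — every world is R-related to itself.

Yes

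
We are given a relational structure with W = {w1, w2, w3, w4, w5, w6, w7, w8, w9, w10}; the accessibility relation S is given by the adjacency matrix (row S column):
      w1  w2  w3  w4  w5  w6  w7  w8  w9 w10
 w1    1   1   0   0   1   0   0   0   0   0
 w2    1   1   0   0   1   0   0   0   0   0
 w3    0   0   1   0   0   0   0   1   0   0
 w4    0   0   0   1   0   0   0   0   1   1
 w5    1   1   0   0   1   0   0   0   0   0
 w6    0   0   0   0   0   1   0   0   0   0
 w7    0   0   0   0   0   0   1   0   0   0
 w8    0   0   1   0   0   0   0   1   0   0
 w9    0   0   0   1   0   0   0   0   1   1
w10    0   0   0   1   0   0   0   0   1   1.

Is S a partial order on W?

Reflexive: yes — every world is S-related to itself.
Transitive: yes — every two-step S-path is closed by a direct edge.
Antisymmetric: no — w1 S w2 and w2 S w1 with w1 ≠ w2.
So S is not a partial order.

No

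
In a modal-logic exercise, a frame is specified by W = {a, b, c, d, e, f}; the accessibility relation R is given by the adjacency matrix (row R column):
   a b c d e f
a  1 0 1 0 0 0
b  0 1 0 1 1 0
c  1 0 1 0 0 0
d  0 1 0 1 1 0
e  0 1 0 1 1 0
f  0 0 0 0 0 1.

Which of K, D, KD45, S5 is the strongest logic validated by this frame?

Serial (axiom D): yes — every world has a successor (e.g. a R a).
Euclidean (axiom 5): yes — any two successors of a common world are R-related.
Transitive (axiom 4): yes — every two-step R-path is closed by a direct edge.
Reflexive (axiom T): yes — every world is R-related to itself.
So F validates K, D, KD45, S5. The strongest is S5.

S5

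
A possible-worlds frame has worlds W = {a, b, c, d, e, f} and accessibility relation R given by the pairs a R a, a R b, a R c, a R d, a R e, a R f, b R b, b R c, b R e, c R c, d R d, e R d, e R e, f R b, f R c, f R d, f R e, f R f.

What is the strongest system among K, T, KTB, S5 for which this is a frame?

T

Reflexive (axiom T): yes — every world is R-related to itself.
Symmetric (axiom B): no — a R b but not b R a.
Euclidean (axiom 5): no — a R b and a R d, but not b R d.
So F validates K, T; KTB would additionally require R to be symmetric. The strongest is T.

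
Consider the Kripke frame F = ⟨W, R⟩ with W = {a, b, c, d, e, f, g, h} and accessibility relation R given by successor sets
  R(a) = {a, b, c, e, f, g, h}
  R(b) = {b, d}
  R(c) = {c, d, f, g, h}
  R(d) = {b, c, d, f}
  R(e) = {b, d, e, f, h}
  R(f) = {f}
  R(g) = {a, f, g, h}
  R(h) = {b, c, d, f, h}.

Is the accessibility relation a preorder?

Reflexive: yes — every world is R-related to itself.
Transitive: no — a R b and b R d, but not a R d.
So R is not a preorder.

No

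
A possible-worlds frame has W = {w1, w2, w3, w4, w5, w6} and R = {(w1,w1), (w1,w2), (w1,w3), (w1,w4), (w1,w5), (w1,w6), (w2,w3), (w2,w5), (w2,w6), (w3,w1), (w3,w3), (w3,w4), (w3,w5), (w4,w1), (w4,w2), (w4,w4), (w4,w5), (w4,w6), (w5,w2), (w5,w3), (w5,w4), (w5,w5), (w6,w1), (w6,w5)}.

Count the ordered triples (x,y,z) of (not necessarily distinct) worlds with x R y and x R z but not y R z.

31

Enumerating: (w1,w2,w1), (w1,w2,w2), (w1,w2,w4), (w1,w3,w2), (w1,w3,w6), (w1,w4,w3), (w1,w5,w1), (w1,w5,w6), (w1,w6,w2), (w1,w6,w3), (w1,w6,w4), (w1,w6,w6), … and 19 more.
Total: 31.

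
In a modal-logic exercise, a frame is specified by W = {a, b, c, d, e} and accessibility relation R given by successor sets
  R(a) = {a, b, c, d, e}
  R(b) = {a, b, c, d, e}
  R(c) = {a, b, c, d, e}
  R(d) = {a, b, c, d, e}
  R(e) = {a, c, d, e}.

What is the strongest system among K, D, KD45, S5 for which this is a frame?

Serial (axiom D): yes — every world has a successor (e.g. a R a).
Euclidean (axiom 5): no — a R e and a R b, but not e R b.
Transitive (axiom 4): no — e R a and a R b, but not e R b.
Reflexive (axiom T): yes — every world is R-related to itself.
So F validates K, D; KD45 would additionally require R to be Euclidean and transitive. The strongest is D.

D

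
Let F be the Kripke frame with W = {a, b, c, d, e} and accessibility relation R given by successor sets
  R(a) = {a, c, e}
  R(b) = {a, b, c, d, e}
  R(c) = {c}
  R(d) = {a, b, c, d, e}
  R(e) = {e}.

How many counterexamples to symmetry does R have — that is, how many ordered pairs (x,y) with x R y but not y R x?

8

Enumerating: (a,c), (a,e), (b,a), (b,c), (b,e), (d,a), (d,c), (d,e).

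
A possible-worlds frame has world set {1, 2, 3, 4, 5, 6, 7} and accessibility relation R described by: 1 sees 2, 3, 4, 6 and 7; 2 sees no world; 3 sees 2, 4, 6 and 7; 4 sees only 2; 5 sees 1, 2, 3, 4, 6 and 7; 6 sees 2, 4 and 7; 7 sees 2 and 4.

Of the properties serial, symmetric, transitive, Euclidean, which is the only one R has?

transitive

Serial: no — 2 has no R-successor.
Symmetric: no — 1 R 2 but not 2 R 1.
Transitive: yes — every two-step R-path is closed by a direct edge.
Euclidean: no — 1 R 2 and 1 R 3, but not 2 R 3.
Only transitive holds.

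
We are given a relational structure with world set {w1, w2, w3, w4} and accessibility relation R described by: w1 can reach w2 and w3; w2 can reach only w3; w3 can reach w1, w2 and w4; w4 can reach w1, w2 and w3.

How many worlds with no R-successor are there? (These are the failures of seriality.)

R is serial; there are no such worlds.

0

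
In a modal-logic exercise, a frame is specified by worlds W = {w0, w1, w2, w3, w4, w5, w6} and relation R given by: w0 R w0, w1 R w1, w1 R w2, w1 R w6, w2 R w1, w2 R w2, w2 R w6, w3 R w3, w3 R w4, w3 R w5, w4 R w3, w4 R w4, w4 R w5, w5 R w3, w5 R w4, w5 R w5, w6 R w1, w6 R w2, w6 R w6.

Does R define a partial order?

Reflexive: yes — every world is R-related to itself.
Transitive: yes — every two-step R-path is closed by a direct edge.
Antisymmetric: no — w1 R w2 and w2 R w1 with w1 ≠ w2.
So R is not a partial order.

No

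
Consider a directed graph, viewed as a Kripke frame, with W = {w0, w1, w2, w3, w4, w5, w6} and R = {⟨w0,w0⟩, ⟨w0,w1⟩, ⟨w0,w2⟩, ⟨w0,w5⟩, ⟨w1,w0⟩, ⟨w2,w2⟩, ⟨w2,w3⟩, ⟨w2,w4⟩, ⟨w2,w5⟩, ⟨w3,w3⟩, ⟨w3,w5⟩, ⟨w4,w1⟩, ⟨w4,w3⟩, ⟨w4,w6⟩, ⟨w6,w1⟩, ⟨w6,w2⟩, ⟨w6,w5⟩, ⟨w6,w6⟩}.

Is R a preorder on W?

No

Reflexive: no — w1 is not related to itself.
Transitive: no — w0 R w2 and w2 R w3, but not w0 R w3.
So R is not a preorder.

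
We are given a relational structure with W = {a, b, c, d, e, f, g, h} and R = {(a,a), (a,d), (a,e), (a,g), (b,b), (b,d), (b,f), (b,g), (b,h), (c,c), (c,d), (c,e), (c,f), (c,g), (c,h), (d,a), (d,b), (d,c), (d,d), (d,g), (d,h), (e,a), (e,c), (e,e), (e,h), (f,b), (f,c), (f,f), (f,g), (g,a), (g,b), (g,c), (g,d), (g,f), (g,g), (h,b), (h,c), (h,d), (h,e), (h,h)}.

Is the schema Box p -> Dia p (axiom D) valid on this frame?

Yes

The schema D characterises exactly the serial frames.
Serial: yes — every world has a successor (e.g. a R a).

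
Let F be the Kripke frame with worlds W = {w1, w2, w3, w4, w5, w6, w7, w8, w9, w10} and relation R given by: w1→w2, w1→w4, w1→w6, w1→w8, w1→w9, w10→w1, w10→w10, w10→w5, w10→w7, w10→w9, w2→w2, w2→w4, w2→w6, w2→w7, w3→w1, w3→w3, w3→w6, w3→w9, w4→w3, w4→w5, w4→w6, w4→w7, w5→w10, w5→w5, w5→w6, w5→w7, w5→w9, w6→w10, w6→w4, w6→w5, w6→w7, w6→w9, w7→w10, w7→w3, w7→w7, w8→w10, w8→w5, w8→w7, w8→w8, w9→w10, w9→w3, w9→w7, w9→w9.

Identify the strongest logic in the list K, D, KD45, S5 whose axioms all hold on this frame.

D

Serial (axiom D): yes — every world has a successor (e.g. w1 R w2).
Euclidean (axiom 5): no — w1 R w2 and w1 R w8, but not w2 R w8.
Transitive (axiom 4): no — w1 R w2 and w2 R w7, but not w1 R w7.
Reflexive (axiom T): no — w1 is not related to itself.
So F validates K, D; KD45 would additionally require R to be Euclidean and transitive. The strongest is D.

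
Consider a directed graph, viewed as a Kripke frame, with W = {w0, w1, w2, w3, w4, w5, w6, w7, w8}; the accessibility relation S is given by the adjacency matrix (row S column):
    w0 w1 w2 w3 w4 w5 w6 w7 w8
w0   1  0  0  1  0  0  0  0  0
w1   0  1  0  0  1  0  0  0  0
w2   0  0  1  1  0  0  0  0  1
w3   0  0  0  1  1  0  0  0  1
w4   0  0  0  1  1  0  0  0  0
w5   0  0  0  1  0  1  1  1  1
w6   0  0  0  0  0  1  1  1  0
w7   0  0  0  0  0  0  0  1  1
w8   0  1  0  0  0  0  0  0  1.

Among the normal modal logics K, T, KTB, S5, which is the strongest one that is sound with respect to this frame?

Reflexive (axiom T): yes — every world is S-related to itself.
Symmetric (axiom B): no — w0 S w3 but not w3 S w0.
Euclidean (axiom 5): no — w2 S w8 and w2 S w3, but not w8 S w3.
So F validates K, T; KTB would additionally require S to be symmetric. The strongest is T.

T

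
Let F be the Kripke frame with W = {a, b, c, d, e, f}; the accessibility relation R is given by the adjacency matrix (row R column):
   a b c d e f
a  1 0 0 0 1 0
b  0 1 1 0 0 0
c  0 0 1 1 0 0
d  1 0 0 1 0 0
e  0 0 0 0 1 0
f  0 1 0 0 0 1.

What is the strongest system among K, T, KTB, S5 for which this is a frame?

T

Reflexive (axiom T): yes — every world is R-related to itself.
Symmetric (axiom B): no — a R e but not e R a.
Euclidean (axiom 5): no — a R e and a R a, but not e R a.
So F validates K, T; KTB would additionally require R to be symmetric. The strongest is T.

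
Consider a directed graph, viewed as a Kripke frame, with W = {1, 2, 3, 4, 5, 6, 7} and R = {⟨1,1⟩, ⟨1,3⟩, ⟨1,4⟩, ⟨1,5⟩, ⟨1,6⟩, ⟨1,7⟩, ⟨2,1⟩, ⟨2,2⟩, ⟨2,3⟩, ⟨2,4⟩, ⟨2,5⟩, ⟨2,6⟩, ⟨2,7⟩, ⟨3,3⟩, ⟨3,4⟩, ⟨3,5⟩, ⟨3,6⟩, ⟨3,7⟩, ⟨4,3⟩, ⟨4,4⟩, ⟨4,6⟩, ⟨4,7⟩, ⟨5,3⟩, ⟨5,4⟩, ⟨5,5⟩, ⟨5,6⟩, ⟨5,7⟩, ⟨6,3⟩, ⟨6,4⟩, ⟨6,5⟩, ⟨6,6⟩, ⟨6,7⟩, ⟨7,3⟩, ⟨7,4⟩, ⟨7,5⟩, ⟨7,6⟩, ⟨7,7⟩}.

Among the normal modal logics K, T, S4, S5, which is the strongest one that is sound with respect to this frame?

Reflexive (axiom T): yes — every world is R-related to itself.
Transitive (axiom 4): no — 4 R 3 and 3 R 5, but not 4 R 5.
Euclidean (axiom 5): no — 1 R 4 and 1 R 5, but not 4 R 5.
So F validates K, T; S4 would additionally require R to be transitive. The strongest is T.

T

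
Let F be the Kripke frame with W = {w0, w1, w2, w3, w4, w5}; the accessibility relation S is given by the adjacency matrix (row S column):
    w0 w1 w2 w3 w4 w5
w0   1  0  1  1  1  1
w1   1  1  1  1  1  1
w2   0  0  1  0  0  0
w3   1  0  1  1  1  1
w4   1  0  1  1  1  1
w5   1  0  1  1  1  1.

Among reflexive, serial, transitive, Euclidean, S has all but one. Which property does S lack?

Reflexive: yes — every world is S-related to itself.
Serial: yes — every world has a successor (e.g. w0 S w0).
Transitive: yes — every two-step S-path is closed by a direct edge.
Euclidean: no — w0 S w2 and w0 S w3, but not w2 S w3.
Only Euclidean fails.

Euclidean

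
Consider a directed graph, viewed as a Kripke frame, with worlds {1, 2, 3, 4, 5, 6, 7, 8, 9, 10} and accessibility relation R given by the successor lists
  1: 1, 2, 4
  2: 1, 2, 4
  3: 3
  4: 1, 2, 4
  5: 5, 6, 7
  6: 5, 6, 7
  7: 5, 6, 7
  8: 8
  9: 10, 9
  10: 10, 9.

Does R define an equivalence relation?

Reflexive: yes — every world is R-related to itself.
Symmetric: yes — every pair in R has its reverse in R.
Transitive: yes — every two-step R-path is closed by a direct edge.
So R is an equivalence relation.

Yes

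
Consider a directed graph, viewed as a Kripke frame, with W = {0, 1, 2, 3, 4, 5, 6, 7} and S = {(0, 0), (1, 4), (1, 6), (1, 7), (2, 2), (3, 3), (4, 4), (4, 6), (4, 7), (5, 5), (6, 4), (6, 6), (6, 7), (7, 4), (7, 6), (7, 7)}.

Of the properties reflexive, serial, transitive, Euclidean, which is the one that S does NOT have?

Reflexive: no — 1 is not related to itself.
Serial: yes — every world has a successor (e.g. 0 S 0).
Transitive: yes — every two-step S-path is closed by a direct edge.
Euclidean: yes — any two successors of a common world are S-related.
Only reflexive fails.

reflexive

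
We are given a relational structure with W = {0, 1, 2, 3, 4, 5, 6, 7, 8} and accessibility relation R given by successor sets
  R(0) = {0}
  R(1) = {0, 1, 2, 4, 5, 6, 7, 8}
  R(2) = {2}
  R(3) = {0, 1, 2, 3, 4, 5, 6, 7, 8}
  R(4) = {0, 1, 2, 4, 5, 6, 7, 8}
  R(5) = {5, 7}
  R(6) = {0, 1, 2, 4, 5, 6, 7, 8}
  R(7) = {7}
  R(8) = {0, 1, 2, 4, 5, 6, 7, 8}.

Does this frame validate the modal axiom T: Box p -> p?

By correspondence theory, T is valid on a frame iff R is reflexive.
Reflexive: yes — every world is R-related to itself.

Yes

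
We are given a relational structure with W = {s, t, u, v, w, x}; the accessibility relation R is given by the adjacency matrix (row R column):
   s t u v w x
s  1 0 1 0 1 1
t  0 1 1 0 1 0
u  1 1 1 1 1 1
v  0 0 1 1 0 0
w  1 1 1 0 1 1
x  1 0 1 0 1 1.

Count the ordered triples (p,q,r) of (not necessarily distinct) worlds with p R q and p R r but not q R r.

Enumerating: (u,s,t), (u,s,v), (u,t,s), (u,t,v), (u,t,x), (u,v,s), (u,v,t), (u,v,w), (u,v,x), (u,w,v), (u,x,t), (u,x,v), (w,s,t), (w,t,s), (w,t,x), (w,x,t).

16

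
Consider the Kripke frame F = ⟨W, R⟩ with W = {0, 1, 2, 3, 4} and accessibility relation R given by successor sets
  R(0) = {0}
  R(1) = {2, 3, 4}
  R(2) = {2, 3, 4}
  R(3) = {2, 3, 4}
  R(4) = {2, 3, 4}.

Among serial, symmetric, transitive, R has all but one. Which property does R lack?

symmetric

Serial: yes — every world has a successor (e.g. 0 R 0).
Symmetric: no — 1 R 2 but not 2 R 1.
Transitive: yes — every two-step R-path is closed by a direct edge.
Only symmetric fails.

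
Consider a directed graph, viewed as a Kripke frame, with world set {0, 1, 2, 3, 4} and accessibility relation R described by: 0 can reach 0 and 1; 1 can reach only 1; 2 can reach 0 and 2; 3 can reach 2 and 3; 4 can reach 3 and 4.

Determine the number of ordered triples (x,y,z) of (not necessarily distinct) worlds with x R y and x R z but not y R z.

Enumerating: (0,1,0), (2,0,2), (3,2,3), (4,3,4).

4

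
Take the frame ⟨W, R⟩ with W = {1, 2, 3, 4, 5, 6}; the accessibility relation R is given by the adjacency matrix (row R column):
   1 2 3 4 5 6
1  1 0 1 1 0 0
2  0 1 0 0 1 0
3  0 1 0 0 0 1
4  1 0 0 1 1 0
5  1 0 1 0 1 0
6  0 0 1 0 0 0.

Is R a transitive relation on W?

No

Transitive: no — 1 R 3 and 3 R 2, but not 1 R 2.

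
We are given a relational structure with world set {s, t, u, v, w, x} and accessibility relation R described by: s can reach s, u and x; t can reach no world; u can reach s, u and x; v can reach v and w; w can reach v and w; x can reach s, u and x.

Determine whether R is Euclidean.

Yes

Euclidean: yes — any two successors of a common world are R-related.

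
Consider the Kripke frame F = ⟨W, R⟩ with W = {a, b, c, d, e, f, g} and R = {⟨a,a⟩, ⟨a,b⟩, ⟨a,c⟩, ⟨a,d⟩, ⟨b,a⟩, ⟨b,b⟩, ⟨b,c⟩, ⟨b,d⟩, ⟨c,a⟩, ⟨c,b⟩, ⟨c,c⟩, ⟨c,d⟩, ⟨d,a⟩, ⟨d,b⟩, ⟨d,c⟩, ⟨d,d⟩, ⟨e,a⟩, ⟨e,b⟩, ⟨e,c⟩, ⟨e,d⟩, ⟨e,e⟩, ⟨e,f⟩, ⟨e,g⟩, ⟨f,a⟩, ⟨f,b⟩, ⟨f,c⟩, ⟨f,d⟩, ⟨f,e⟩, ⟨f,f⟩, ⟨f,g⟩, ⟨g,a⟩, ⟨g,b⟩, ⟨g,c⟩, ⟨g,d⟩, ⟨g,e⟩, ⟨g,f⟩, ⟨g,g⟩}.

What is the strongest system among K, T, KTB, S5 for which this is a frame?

T

Reflexive (axiom T): yes — every world is R-related to itself.
Symmetric (axiom B): no — e R a but not a R e.
Euclidean (axiom 5): no — e R a and e R f, but not a R f.
So F validates K, T; KTB would additionally require R to be symmetric. The strongest is T.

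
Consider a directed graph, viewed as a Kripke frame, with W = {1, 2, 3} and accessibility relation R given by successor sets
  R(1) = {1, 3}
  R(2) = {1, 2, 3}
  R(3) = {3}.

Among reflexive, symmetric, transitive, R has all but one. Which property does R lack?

Reflexive: yes — every world is R-related to itself.
Symmetric: no — 1 R 3 but not 3 R 1.
Transitive: yes — every two-step R-path is closed by a direct edge.
Only symmetric fails.

symmetric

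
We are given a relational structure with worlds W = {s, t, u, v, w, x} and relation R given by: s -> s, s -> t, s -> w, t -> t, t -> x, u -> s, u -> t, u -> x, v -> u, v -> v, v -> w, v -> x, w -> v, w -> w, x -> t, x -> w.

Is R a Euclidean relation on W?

Euclidean: no — s R t and s R w, but not t R w.

No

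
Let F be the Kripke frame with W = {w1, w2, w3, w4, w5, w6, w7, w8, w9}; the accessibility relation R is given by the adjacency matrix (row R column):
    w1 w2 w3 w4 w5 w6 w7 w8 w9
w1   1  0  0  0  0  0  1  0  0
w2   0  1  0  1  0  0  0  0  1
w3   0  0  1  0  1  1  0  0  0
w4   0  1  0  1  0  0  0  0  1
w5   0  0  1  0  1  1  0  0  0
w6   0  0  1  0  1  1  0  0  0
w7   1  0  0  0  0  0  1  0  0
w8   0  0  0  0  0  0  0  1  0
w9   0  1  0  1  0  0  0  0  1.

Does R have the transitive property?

Transitive: yes — every two-step R-path is closed by a direct edge.

Yes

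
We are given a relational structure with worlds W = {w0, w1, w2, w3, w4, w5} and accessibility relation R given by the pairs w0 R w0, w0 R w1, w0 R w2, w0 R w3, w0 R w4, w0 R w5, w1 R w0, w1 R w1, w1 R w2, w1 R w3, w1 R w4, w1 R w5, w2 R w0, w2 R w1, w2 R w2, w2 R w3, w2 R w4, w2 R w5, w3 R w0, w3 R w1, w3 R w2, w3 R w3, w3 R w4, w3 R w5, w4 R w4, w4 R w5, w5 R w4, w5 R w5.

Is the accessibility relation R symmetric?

No

Symmetric: no — w0 R w4 but not w4 R w0.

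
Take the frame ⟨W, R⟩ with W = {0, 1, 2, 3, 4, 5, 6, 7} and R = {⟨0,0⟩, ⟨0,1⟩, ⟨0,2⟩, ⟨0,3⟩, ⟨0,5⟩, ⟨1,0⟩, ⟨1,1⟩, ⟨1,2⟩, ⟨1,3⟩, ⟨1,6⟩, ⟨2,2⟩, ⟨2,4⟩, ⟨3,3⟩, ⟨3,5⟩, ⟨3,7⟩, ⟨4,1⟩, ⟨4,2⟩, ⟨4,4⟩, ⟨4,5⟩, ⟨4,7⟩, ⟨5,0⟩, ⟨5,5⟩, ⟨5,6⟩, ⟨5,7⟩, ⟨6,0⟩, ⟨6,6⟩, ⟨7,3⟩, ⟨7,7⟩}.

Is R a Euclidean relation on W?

No

Euclidean: no — 0 R 1 and 0 R 5, but not 1 R 5.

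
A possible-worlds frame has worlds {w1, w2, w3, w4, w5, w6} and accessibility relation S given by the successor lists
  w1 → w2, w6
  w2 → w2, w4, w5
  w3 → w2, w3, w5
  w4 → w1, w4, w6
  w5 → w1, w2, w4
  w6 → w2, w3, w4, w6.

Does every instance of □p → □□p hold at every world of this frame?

No

The schema 4 characterises exactly the transitive frames.
Transitive: no — w1 S w2 and w2 S w4, but not w1 S w4.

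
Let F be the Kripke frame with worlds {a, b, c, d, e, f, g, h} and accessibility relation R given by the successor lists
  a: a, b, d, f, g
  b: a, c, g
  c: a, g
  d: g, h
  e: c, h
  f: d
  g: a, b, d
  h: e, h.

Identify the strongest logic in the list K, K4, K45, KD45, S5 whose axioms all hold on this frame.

Transitive (axiom 4): no — a R b and b R c, but not a R c.
Euclidean (axiom 5): no — a R b and a R d, but not b R d.
Serial (axiom D): yes — every world has a successor (e.g. a R a).
Reflexive (axiom T): no — b is not related to itself.
So F validates K; K4 would additionally require R to be transitive. The strongest is K.

K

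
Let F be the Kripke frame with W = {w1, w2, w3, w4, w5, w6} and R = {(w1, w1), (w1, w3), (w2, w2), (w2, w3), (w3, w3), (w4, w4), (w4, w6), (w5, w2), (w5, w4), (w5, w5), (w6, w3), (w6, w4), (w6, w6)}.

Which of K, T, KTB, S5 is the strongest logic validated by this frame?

Reflexive (axiom T): yes — every world is R-related to itself.
Symmetric (axiom B): no — w1 R w3 but not w3 R w1.
Euclidean (axiom 5): no — w5 R w2 and w5 R w4, but not w2 R w4.
So F validates K, T; KTB would additionally require R to be symmetric. The strongest is T.

T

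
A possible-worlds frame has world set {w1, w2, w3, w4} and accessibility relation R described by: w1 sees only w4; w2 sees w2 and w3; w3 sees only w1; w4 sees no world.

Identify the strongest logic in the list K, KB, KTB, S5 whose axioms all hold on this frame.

K

Symmetric (axiom B): no — w1 R w4 but not w4 R w1.
Reflexive (axiom T): no — w1 is not related to itself.
Euclidean (axiom 5): no — w1 R w4 and w1 R w4, but not w4 R w4.
So F validates K; KB would additionally require R to be symmetric. The strongest is K.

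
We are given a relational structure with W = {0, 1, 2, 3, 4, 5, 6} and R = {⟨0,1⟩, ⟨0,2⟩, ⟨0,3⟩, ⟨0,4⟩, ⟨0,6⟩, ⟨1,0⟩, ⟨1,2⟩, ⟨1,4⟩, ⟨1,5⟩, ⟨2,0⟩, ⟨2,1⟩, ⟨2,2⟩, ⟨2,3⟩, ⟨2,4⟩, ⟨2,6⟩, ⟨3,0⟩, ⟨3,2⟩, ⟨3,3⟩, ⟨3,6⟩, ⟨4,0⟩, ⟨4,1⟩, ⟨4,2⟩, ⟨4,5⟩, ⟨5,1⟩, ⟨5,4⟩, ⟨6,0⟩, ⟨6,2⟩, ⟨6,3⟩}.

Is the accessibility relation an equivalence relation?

No

Reflexive: no — 0 is not related to itself.
Symmetric: yes — every pair in R has its reverse in R.
Transitive: no — 0 R 1 and 1 R 5, but not 0 R 5.
So R is not an equivalence relation.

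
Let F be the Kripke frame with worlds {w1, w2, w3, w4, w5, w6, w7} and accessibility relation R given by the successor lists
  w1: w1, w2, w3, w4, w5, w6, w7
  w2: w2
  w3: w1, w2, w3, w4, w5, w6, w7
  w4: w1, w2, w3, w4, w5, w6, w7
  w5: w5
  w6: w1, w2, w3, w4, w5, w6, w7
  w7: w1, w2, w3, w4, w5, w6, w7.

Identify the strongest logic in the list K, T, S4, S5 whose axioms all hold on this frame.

Reflexive (axiom T): yes — every world is R-related to itself.
Transitive (axiom 4): yes — every two-step R-path is closed by a direct edge.
Euclidean (axiom 5): no — w1 R w2 and w1 R w3, but not w2 R w3.
So F validates K, T, S4; S5 would additionally require R to be Euclidean. The strongest is S4.

S4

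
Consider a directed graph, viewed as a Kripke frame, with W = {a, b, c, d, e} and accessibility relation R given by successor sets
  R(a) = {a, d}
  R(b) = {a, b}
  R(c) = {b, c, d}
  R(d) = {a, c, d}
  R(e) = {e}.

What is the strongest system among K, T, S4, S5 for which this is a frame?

T

Reflexive (axiom T): yes — every world is R-related to itself.
Transitive (axiom 4): no — a R d and d R c, but not a R c.
Euclidean (axiom 5): no — c R b and c R d, but not b R d.
So F validates K, T; S4 would additionally require R to be transitive. The strongest is T.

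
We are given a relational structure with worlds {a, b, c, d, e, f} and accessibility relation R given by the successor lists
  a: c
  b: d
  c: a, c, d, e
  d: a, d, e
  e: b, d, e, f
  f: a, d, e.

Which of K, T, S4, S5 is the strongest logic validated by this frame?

Reflexive (axiom T): no — a is not related to itself.
Transitive (axiom 4): no — a R c and c R d, but not a R d.
Euclidean (axiom 5): no — c R a and c R d, but not a R d.
So F validates K; T would additionally require R to be reflexive. The strongest is K.

K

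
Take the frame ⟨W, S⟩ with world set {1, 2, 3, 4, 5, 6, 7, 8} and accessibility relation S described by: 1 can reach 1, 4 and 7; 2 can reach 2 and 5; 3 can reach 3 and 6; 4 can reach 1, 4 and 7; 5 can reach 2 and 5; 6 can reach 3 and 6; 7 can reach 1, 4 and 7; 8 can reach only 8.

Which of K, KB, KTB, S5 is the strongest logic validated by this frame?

S5

Symmetric (axiom B): yes — every pair in S has its reverse in S.
Reflexive (axiom T): yes — every world is S-related to itself.
Euclidean (axiom 5): yes — any two successors of a common world are S-related.
So F validates K, KB, KTB, S5. The strongest is S5.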